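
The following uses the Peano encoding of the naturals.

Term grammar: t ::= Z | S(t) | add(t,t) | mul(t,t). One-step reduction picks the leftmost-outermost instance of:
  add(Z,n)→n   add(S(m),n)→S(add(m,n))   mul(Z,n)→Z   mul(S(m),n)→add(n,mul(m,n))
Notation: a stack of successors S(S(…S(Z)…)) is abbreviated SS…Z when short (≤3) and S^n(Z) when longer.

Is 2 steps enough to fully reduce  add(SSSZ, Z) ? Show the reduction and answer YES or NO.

Answer: NO — after 2 steps the term is S(S(add(SZ, Z))), not yet normal

Reduction:
  start: add(SSSZ, Z)
  →1  S(add(SSZ, Z))
  →2  S(S(add(SZ, Z)))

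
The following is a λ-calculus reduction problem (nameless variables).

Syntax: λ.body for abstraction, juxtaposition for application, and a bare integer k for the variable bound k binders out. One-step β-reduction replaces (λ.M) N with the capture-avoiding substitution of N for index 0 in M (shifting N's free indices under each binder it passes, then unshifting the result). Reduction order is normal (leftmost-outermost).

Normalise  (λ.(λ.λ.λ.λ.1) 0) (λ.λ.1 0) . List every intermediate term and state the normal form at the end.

  start: (λ.(λ.λ.λ.λ.1) 0) (λ.λ.1 0)
  step 1: (λ.λ.λ.λ.1) (λ.λ.1 0)
  step 2: λ.λ.λ.1

Answer: normal form = λ.λ.λ.1  (in 2 steps)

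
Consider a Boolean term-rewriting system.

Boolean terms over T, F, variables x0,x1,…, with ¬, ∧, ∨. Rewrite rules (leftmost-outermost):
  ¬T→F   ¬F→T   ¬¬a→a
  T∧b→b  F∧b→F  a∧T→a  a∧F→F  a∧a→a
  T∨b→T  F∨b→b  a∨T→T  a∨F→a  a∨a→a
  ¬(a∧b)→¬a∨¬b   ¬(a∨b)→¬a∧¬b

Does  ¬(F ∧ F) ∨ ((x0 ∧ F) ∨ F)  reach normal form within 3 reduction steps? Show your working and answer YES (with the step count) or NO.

Answer: NO — after 3 steps the term is T ∨ ((x0 ∧ F) ∨ F), not yet normal

Working:
  start: ¬(F ∧ F) ∨ ((x0 ∧ F) ∨ F)
  →1  (¬F ∨ ¬F) ∨ ((x0 ∧ F) ∨ F)
  →2  ¬F ∨ ((x0 ∧ F) ∨ F)
  →3  T ∨ ((x0 ∧ F) ∨ F)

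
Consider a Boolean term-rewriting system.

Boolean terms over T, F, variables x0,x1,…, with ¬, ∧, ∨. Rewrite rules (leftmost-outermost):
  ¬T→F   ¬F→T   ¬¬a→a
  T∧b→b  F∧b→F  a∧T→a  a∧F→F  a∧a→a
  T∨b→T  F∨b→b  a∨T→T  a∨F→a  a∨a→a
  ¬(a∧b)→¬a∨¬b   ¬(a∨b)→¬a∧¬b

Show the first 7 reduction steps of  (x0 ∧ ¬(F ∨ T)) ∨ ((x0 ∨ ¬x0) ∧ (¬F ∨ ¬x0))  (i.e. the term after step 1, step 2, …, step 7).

  start: (x0 ∧ ¬(F ∨ T)) ∨ ((x0 ∨ ¬x0) ∧ (¬F ∨ ¬x0))
  step 1: (x0 ∧ (¬F ∧ ¬T)) ∨ ((x0 ∨ ¬x0) ∧ (¬F ∨ ¬x0))
  step 2: (x0 ∧ (T ∧ ¬T)) ∨ ((x0 ∨ ¬x0) ∧ (¬F ∨ ¬x0))
  step 3: (x0 ∧ ¬T) ∨ ((x0 ∨ ¬x0) ∧ (¬F ∨ ¬x0))
  step 4: (x0 ∧ F) ∨ ((x0 ∨ ¬x0) ∧ (¬F ∨ ¬x0))
  step 5: F ∨ ((x0 ∨ ¬x0) ∧ (¬F ∨ ¬x0))
  step 6: (x0 ∨ ¬x0) ∧ (¬F ∨ ¬x0)
  step 7: (x0 ∨ ¬x0) ∧ (T ∨ ¬x0)

Answer: after 7 steps: (x0 ∨ ¬x0) ∧ (T ∨ ¬x0)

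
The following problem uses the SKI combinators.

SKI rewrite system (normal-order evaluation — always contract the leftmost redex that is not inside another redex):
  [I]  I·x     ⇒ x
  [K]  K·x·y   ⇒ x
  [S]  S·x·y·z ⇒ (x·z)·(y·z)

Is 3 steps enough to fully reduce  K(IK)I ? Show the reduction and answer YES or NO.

  start: K(IK)I
  [1] IK
  [2] K

Answer: YES — reaches normal form K in 2 ≤ 3 steps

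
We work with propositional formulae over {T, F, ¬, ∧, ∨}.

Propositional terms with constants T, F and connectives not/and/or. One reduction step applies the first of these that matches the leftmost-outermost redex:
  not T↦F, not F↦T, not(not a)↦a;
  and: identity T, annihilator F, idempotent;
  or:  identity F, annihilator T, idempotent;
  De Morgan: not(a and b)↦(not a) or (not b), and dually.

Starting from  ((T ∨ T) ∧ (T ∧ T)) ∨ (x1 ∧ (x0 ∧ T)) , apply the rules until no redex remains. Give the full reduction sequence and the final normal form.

Answer: normal form = T  (in 4 steps)

Derivation:
  start: ((T ∨ T) ∧ (T ∧ T)) ∨ (x1 ∧ (x0 ∧ T))
  [1] (T ∧ (T ∧ T)) ∨ (x1 ∧ (x0 ∧ T))
  [2] (T ∧ T) ∨ (x1 ∧ (x0 ∧ T))
  [3] T ∨ (x1 ∧ (x0 ∧ T))
  [4] T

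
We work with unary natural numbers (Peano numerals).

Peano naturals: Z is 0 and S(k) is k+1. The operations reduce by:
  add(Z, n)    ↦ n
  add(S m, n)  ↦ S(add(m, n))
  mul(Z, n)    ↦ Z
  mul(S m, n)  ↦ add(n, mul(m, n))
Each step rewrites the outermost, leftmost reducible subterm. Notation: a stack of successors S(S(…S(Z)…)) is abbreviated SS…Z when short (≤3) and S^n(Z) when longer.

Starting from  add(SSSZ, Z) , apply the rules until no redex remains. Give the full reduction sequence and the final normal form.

Answer: normal form = SSSZ  (in 4 steps)

Working:
  start: add(SSSZ, Z)
  →1  S(add(SSZ, Z))
  →2  S(S(add(SZ, Z)))
  →3  S(S(S(add(Z, Z))))
  →4  SSSZ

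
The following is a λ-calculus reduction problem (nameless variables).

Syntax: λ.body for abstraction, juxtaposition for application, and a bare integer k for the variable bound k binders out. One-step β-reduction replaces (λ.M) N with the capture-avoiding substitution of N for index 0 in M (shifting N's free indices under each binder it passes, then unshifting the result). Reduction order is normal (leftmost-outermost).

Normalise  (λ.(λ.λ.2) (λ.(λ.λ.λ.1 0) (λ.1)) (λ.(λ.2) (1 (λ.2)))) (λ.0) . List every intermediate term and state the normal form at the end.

Answer: normal form = λ.0  (in 3 steps)

Reduction:
  start: (λ.(λ.λ.2) (λ.(λ.λ.λ.1 0) (λ.1)) (λ.(λ.2) (1 (λ.2)))) (λ.0)
  →1  (λ.λ.λ.0) (λ.(λ.λ.λ.1 0) (λ.1)) (λ.(λ.λ.0) ((λ.0) (λ.λ.0)))
  →2  (λ.λ.0) (λ.(λ.λ.0) ((λ.0) (λ.λ.0)))
  →3  λ.0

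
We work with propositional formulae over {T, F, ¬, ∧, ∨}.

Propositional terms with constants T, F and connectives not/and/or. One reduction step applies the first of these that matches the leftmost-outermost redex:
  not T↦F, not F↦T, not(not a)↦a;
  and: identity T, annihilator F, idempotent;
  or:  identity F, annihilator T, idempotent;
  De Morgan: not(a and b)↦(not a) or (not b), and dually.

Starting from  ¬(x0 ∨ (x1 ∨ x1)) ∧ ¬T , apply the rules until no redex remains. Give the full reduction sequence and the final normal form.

Answer: normal form = F  (in 5 steps)

Derivation:
  start: ¬(x0 ∨ (x1 ∨ x1)) ∧ ¬T
  step 1: (¬x0 ∧ ¬(x1 ∨ x1)) ∧ ¬T
  step 2: (¬x0 ∧ (¬x1 ∧ ¬x1)) ∧ ¬T
  step 3: (¬x0 ∧ ¬x1) ∧ ¬T
  step 4: (¬x0 ∧ ¬x1) ∧ F
  step 5: F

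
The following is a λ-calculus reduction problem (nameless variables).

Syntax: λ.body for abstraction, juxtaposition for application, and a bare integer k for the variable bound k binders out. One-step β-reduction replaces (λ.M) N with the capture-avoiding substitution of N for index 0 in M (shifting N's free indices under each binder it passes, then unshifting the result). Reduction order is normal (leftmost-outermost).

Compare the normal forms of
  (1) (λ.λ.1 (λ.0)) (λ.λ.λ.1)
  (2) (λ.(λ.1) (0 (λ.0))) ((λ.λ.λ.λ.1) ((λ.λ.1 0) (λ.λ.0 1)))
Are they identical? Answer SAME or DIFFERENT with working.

Term A:
  start: (λ.λ.1 (λ.0)) (λ.λ.λ.1)
  step 1: λ.(λ.λ.λ.1) (λ.0)
  step 2: λ.λ.λ.1

Term B:
  start: (λ.(λ.1) (0 (λ.0))) ((λ.λ.λ.λ.1) ((λ.λ.1 0) (λ.λ.0 1)))
  step 1: (λ.(λ.λ.λ.λ.1) ((λ.λ.1 0) (λ.λ.0 1))) ((λ.λ.λ.λ.1) ((λ.λ.1 0) (λ.λ.0 1)) (λ.0))
  step 2: (λ.λ.λ.λ.1) ((λ.λ.1 0) (λ.λ.0 1))
  step 3: λ.λ.λ.1

Answer: SAME — A ⇓ λ.λ.λ.1, B ⇓ λ.λ.λ.1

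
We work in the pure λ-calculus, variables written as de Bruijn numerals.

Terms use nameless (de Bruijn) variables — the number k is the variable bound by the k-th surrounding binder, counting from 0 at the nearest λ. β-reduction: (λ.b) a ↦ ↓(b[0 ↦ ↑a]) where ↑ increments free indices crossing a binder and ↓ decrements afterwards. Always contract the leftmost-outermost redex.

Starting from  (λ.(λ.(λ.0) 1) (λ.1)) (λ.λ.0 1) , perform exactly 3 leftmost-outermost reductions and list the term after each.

Answer: after 3 steps: λ.λ.0 1

Reduction:
  start: (λ.(λ.(λ.0) 1) (λ.1)) (λ.λ.0 1)
  [1] (λ.(λ.0) (λ.λ.0 1)) (λ.λ.λ.0 1)
  [2] (λ.0) (λ.λ.0 1)
  [3] λ.λ.0 1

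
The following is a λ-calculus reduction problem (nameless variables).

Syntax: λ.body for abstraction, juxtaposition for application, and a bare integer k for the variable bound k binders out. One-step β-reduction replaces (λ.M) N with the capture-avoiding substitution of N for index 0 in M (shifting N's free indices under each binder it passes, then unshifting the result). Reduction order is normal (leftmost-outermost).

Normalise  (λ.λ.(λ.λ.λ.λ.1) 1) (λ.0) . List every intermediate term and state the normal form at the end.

Answer: normal form = λ.λ.λ.λ.1  (in 2 steps)

Reduction:
  start: (λ.λ.(λ.λ.λ.λ.1) 1) (λ.0)
  step 1: λ.(λ.λ.λ.λ.1) (λ.0)
  step 2: λ.λ.λ.λ.1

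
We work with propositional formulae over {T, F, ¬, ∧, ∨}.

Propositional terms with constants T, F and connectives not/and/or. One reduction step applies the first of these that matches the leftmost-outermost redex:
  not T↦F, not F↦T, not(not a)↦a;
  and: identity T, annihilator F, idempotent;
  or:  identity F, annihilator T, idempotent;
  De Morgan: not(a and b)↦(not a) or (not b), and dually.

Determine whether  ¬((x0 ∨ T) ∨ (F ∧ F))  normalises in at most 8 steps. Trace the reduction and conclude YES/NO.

Answer: YES — reaches normal form F in 5 ≤ 8 steps

Derivation:
  start: ¬((x0 ∨ T) ∨ (F ∧ F))
  [1] ¬(x0 ∨ T) ∧ ¬(F ∧ F)
  [2] (¬x0 ∧ ¬T) ∧ ¬(F ∧ F)
  [3] (¬x0 ∧ F) ∧ ¬(F ∧ F)
  [4] F ∧ ¬(F ∧ F)
  [5] F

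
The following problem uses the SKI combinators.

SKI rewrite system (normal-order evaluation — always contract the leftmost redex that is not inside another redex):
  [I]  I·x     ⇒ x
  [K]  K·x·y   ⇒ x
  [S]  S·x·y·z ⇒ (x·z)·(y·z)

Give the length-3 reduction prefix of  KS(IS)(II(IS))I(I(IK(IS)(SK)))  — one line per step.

Answer: after 3 steps: I(IS)(I(IK(IS)(SK)))(I(I(IK(IS)(SK))))

Working:
  start: KS(IS)(II(IS))I(I(IK(IS)(SK)))
  step 1: S(II(IS))I(I(IK(IS)(SK)))
  step 2: II(IS)(I(IK(IS)(SK)))(I(I(IK(IS)(SK))))
  step 3: I(IS)(I(IK(IS)(SK)))(I(I(IK(IS)(SK))))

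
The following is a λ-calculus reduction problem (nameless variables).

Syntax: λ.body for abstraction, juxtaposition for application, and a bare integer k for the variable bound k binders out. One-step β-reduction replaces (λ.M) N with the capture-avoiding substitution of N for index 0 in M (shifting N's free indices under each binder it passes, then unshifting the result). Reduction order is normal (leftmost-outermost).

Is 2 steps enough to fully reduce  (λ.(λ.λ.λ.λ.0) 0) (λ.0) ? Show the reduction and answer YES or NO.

  start: (λ.(λ.λ.λ.λ.0) 0) (λ.0)
  step 1: (λ.λ.λ.λ.0) (λ.0)
  step 2: λ.λ.λ.0

Answer: YES — reaches normal form λ.λ.λ.0 in 2 ≤ 2 steps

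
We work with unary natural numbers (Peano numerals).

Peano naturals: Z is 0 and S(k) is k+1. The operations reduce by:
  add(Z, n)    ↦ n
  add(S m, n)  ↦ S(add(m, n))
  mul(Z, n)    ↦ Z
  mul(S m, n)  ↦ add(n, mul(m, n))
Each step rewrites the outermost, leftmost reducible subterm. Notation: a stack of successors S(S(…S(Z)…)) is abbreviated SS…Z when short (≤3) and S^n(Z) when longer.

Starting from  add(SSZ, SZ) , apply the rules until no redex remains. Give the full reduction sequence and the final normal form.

  start: add(SSZ, SZ)
  step 1: S(add(SZ, SZ))
  step 2: S(S(add(Z, SZ)))
  step 3: SSSZ

Answer: normal form = SSSZ  (in 3 steps)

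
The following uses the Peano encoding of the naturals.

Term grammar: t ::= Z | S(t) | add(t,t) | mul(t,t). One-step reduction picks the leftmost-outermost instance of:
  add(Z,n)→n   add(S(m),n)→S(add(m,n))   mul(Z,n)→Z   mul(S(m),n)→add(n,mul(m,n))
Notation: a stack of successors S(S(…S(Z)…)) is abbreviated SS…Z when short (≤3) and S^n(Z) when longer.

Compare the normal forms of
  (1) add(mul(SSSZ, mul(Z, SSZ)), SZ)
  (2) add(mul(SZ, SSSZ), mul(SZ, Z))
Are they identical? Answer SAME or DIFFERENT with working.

Answer: DIFFERENT — A ⇓ SZ, B ⇓ SSSZ

Working:
Term A:
  start: add(mul(SSSZ, mul(Z, SSZ)), SZ)
  [1] add(add(mul(Z, SSZ), mul(SSZ, mul(Z, SSZ))), SZ)
  [2] add(add(Z, mul(SSZ, mul(Z, SSZ))), SZ)
  [3] add(mul(SSZ, mul(Z, SSZ)), SZ)
  [4] add(add(mul(Z, SSZ), mul(SZ, mul(Z, SSZ))), SZ)
  [5] add(add(Z, mul(SZ, mul(Z, SSZ))), SZ)
  [6] add(mul(SZ, mul(Z, SSZ)), SZ)
  [7] add(add(mul(Z, SSZ), mul(Z, mul(Z, SSZ))), SZ)
  [8] add(add(Z, mul(Z, mul(Z, SSZ))), SZ)
  [9] add(mul(Z, mul(Z, SSZ)), SZ)
  [10] add(Z, SZ)
  [11] SZ

Term B:
  start: add(mul(SZ, SSSZ), mul(SZ, Z))
  [1] add(add(SSSZ, mul(Z, SSSZ)), mul(SZ, Z))
  [2] add(S(add(SSZ, mul(Z, SSSZ))), mul(SZ, Z))
  [3] S(add(add(SSZ, mul(Z, SSSZ)), mul(SZ, Z)))
  [4] S(add(S(add(SZ, mul(Z, SSSZ))), mul(SZ, Z)))
  [5] S(S(add(add(SZ, mul(Z, SSSZ)), mul(SZ, Z))))
  [6] S(S(add(S(add(Z, mul(Z, SSSZ))), mul(SZ, Z))))
  [7] S(S(S(add(add(Z, mul(Z, SSSZ)), mul(SZ, Z)))))
  [8] S(S(S(add(mul(Z, SSSZ), mul(SZ, Z)))))
  [9] S(S(S(add(Z, mul(SZ, Z)))))
  [10] S(S(S(mul(SZ, Z))))
  [11] S(S(S(add(Z, mul(Z, Z)))))
  [12] S(S(S(mul(Z, Z))))
  [13] SSSZ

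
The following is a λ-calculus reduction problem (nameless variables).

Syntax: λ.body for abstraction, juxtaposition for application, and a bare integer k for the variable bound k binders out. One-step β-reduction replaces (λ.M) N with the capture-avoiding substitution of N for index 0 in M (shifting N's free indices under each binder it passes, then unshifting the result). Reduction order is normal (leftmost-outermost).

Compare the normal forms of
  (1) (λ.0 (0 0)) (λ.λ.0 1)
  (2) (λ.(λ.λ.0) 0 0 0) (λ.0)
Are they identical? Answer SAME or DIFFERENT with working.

Answer: DIFFERENT — A ⇓ λ.0 (λ.0 (λ.λ.0 1)), B ⇓ λ.0

Working:
Term A:
  start: (λ.0 (0 0)) (λ.λ.0 1)
  →1  (λ.λ.0 1) ((λ.λ.0 1) (λ.λ.0 1))
  →2  λ.0 ((λ.λ.0 1) (λ.λ.0 1))
  →3  λ.0 (λ.0 (λ.λ.0 1))

Term B:
  start: (λ.(λ.λ.0) 0 0 0) (λ.0)
  →1  (λ.λ.0) (λ.0) (λ.0) (λ.0)
  →2  (λ.0) (λ.0) (λ.0)
  →3  (λ.0) (λ.0)
  →4  λ.0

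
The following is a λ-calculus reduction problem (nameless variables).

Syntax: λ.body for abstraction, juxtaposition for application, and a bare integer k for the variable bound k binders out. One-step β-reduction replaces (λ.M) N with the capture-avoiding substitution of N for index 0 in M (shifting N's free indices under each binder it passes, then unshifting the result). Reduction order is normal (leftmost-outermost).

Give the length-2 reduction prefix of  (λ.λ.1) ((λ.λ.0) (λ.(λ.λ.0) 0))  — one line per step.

  start: (λ.λ.1) ((λ.λ.0) (λ.(λ.λ.0) 0))
  step 1: λ.(λ.λ.0) (λ.(λ.λ.0) 0)
  step 2: λ.λ.0

Answer: after 2 steps: λ.λ.0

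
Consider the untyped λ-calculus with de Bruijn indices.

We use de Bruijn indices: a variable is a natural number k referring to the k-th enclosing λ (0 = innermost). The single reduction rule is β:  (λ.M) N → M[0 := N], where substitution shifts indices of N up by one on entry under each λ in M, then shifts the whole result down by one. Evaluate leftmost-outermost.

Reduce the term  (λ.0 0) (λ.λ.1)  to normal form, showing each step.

Answer: normal form = λ.λ.λ.1  (in 2 steps)

Derivation:
  start: (λ.0 0) (λ.λ.1)
  [1] (λ.λ.1) (λ.λ.1)
  [2] λ.λ.λ.1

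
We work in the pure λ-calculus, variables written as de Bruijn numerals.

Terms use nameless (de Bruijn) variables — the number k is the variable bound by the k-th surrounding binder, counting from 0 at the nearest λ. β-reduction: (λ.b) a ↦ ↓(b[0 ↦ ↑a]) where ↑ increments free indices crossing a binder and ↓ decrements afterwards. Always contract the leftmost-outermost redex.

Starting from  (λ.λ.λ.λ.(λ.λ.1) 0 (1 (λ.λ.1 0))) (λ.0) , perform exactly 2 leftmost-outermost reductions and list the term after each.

  start: (λ.λ.λ.λ.(λ.λ.1) 0 (1 (λ.λ.1 0))) (λ.0)
  →1  λ.λ.λ.(λ.λ.1) 0 (1 (λ.λ.1 0))
  →2  λ.λ.λ.(λ.1) (1 (λ.λ.1 0))

Answer: after 2 steps: λ.λ.λ.(λ.1) (1 (λ.λ.1 0))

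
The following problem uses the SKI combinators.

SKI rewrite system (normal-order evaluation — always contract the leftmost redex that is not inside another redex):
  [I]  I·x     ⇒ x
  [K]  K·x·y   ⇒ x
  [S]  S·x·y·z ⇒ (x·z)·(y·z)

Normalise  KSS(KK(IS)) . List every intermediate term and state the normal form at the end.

Answer: normal form = SK  (in 2 steps)

Reduction:
  start: KSS(KK(IS))
  [1] S(KK(IS))
  [2] SK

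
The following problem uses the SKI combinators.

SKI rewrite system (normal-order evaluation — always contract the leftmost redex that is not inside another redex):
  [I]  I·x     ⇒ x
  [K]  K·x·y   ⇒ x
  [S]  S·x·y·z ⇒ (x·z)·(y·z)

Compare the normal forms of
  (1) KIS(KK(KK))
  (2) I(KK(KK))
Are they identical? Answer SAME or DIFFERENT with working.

Term A:
  start: KIS(KK(KK))
  step 1: I(KK(KK))
  step 2: KK(KK)
  step 3: K

Term B:
  start: I(KK(KK))
  step 1: KK(KK)
  step 2: K

Answer: SAME — A ⇓ K, B ⇓ K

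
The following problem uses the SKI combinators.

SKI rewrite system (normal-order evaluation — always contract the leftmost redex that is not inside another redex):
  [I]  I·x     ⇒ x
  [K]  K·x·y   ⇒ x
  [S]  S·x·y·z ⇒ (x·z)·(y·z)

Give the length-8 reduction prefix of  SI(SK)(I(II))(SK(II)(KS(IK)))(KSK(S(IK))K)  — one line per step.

  start: SI(SK)(I(II))(SK(II)(KS(IK)))(KSK(S(IK))K)
  step 1: I(I(II))(SK(I(II)))(SK(II)(KS(IK)))(KSK(S(IK))K)
  step 2: I(II)(SK(I(II)))(SK(II)(KS(IK)))(KSK(S(IK))K)
  step 3: II(SK(I(II)))(SK(II)(KS(IK)))(KSK(S(IK))K)
  step 4: I(SK(I(II)))(SK(II)(KS(IK)))(KSK(S(IK))K)
  step 5: SK(I(II))(SK(II)(KS(IK)))(KSK(S(IK))K)
  step 6: K(SK(II)(KS(IK)))(I(II)(SK(II)(KS(IK))))(KSK(S(IK))K)
  step 7: SK(II)(KS(IK))(KSK(S(IK))K)
  step 8: K(KS(IK))(II(KS(IK)))(KSK(S(IK))K)

Answer: after 8 steps: K(KS(IK))(II(KS(IK)))(KSK(S(IK))K)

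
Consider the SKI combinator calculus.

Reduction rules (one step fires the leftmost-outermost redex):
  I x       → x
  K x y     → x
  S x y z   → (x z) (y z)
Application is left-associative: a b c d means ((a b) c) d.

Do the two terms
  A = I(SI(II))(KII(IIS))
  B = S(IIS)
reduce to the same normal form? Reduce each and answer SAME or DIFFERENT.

Term A:
  start: I(SI(II))(KII(IIS))
  →1  SI(II)(KII(IIS))
  →2  I(KII(IIS))(II(KII(IIS)))
  →3  KII(IIS)(II(KII(IIS)))
  →4  I(IIS)(II(KII(IIS)))
  →5  IIS(II(KII(IIS)))
  →6  IS(II(KII(IIS)))
  →7  S(II(KII(IIS)))
  →8  S(I(KII(IIS)))
  →9  S(KII(IIS))
  →10  S(I(IIS))
  →11  S(IIS)
  →12  S(IS)
  →13  SS

Term B:
  start: S(IIS)
  →1  S(IS)
  →2  SS

Answer: SAME — A ⇓ SS, B ⇓ SS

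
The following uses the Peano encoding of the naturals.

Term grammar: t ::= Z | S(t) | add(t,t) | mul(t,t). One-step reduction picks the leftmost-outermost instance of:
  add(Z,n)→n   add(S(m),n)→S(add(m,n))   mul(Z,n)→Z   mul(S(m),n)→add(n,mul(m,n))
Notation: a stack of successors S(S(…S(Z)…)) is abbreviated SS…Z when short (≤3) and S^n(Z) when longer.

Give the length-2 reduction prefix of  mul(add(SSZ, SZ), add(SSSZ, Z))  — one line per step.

Answer: after 2 steps: add(add(SSSZ, Z), mul(add(SZ, SZ), add(SSSZ, Z)))

Working:
  start: mul(add(SSZ, SZ), add(SSSZ, Z))
  →1  mul(S(add(SZ, SZ)), add(SSSZ, Z))
  →2  add(add(SSSZ, Z), mul(add(SZ, SZ), add(SSSZ, Z)))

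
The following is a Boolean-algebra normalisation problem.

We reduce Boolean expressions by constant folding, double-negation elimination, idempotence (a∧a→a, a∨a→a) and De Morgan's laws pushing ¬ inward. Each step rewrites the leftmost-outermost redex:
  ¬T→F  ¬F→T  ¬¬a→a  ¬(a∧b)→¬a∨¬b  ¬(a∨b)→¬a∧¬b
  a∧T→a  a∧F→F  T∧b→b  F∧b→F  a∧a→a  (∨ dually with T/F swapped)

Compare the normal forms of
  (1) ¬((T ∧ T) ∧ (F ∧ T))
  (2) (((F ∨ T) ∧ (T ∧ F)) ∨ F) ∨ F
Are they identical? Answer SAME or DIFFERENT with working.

Term A:
  start: ¬((T ∧ T) ∧ (F ∧ T))
  →1  ¬(T ∧ T) ∨ ¬(F ∧ T)
  →2  (¬T ∨ ¬T) ∨ ¬(F ∧ T)
  →3  ¬T ∨ ¬(F ∧ T)
  →4  F ∨ ¬(F ∧ T)
  →5  ¬(F ∧ T)
  →6  ¬F ∨ ¬T
  →7  T ∨ ¬T
  →8  T

Term B:
  start: (((F ∨ T) ∧ (T ∧ F)) ∨ F) ∨ F
  →1  ((F ∨ T) ∧ (T ∧ F)) ∨ F
  →2  (F ∨ T) ∧ (T ∧ F)
  →3  T ∧ (T ∧ F)
  →4  T ∧ F
  →5  F

Answer: DIFFERENT — A ⇓ T, B ⇓ F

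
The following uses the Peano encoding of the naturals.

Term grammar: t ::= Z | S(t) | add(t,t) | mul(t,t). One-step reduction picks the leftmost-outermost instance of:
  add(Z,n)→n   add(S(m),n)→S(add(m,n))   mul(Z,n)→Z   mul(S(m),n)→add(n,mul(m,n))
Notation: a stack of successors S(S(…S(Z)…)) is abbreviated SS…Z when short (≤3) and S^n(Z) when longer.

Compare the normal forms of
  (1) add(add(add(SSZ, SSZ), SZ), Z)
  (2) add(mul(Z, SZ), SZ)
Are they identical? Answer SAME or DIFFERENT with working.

Term A:
  start: add(add(add(SSZ, SSZ), SZ), Z)
  [1] add(add(S(add(SZ, SSZ)), SZ), Z)
  [2] add(S(add(add(SZ, SSZ), SZ)), Z)
  [3] S(add(add(add(SZ, SSZ), SZ), Z))
  [4] S(add(add(S(add(Z, SSZ)), SZ), Z))
  [5] S(add(S(add(add(Z, SSZ), SZ)), Z))
  [6] S(S(add(add(add(Z, SSZ), SZ), Z)))
  [7] S(S(add(add(SSZ, SZ), Z)))
  [8] S(S(add(S(add(SZ, SZ)), Z)))
  [9] S(S(S(add(add(SZ, SZ), Z))))
  [10] S(S(S(add(S(add(Z, SZ)), Z))))
  [11] S(S(S(S(add(add(Z, SZ), Z)))))
  [12] S(S(S(S(add(SZ, Z)))))
  [13] S(S(S(S(S(add(Z, Z))))))
  [14] S^5(Z)

Term B:
  start: add(mul(Z, SZ), SZ)
  [1] add(Z, SZ)
  [2] SZ

Answer: DIFFERENT — A ⇓ S^5(Z), B ⇓ SZ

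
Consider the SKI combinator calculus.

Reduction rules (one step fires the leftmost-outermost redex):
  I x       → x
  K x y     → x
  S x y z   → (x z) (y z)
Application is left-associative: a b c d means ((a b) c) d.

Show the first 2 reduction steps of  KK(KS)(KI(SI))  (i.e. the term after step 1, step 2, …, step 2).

Answer: after 2 steps: KI

Working:
  start: KK(KS)(KI(SI))
  step 1: K(KI(SI))
  step 2: KI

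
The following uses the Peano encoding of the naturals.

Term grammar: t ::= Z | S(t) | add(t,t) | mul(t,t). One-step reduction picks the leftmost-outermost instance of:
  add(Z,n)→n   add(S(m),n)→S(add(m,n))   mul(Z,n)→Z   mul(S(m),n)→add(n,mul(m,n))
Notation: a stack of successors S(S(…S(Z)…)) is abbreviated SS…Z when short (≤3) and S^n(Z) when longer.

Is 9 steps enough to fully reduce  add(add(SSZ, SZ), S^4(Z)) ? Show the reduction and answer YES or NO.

  start: add(add(SSZ, SZ), S^4(Z))
  →1  add(S(add(SZ, SZ)), S^4(Z))
  →2  S(add(add(SZ, SZ), S^4(Z)))
  →3  S(add(S(add(Z, SZ)), S^4(Z)))
  →4  S(S(add(add(Z, SZ), S^4(Z))))
  →5  S(S(add(SZ, S^4(Z))))
  →6  S(S(S(add(Z, S^4(Z)))))
  →7  S^7(Z)

Answer: YES — reaches normal form S^7(Z) in 7 ≤ 9 steps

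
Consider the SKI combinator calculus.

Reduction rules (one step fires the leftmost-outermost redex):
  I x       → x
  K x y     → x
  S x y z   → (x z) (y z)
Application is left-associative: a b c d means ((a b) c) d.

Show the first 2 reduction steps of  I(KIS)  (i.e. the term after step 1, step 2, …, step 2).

  start: I(KIS)
  [1] KIS
  [2] I

Answer: after 2 steps: I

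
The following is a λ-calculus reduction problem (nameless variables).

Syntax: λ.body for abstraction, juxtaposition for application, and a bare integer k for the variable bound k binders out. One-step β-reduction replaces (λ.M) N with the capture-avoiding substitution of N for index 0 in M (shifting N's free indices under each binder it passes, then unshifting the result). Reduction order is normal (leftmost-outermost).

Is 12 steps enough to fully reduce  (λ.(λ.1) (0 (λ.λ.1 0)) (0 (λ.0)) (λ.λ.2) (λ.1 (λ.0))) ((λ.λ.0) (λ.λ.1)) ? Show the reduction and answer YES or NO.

  start: (λ.(λ.1) (0 (λ.λ.1 0)) (0 (λ.0)) (λ.λ.2) (λ.1 (λ.0))) ((λ.λ.0) (λ.λ.1))
  →1  (λ.(λ.λ.0) (λ.λ.1)) ((λ.λ.0) (λ.λ.1) (λ.λ.1 0)) ((λ.λ.0) (λ.λ.1) (λ.0)) (λ.λ.(λ.λ.0) (λ.λ.1)) (λ.(λ.λ.0) (λ.λ.1) (λ.0))
  →2  (λ.λ.0) (λ.λ.1) ((λ.λ.0) (λ.λ.1) (λ.0)) (λ.λ.(λ.λ.0) (λ.λ.1)) (λ.(λ.λ.0) (λ.λ.1) (λ.0))
  →3  (λ.0) ((λ.λ.0) (λ.λ.1) (λ.0)) (λ.λ.(λ.λ.0) (λ.λ.1)) (λ.(λ.λ.0) (λ.λ.1) (λ.0))
  →4  (λ.λ.0) (λ.λ.1) (λ.0) (λ.λ.(λ.λ.0) (λ.λ.1)) (λ.(λ.λ.0) (λ.λ.1) (λ.0))
  →5  (λ.0) (λ.0) (λ.λ.(λ.λ.0) (λ.λ.1)) (λ.(λ.λ.0) (λ.λ.1) (λ.0))
  →6  (λ.0) (λ.λ.(λ.λ.0) (λ.λ.1)) (λ.(λ.λ.0) (λ.λ.1) (λ.0))
  →7  (λ.λ.(λ.λ.0) (λ.λ.1)) (λ.(λ.λ.0) (λ.λ.1) (λ.0))
  →8  λ.(λ.λ.0) (λ.λ.1)
  →9  λ.λ.0

Answer: YES — reaches normal form λ.λ.0 in 9 ≤ 12 steps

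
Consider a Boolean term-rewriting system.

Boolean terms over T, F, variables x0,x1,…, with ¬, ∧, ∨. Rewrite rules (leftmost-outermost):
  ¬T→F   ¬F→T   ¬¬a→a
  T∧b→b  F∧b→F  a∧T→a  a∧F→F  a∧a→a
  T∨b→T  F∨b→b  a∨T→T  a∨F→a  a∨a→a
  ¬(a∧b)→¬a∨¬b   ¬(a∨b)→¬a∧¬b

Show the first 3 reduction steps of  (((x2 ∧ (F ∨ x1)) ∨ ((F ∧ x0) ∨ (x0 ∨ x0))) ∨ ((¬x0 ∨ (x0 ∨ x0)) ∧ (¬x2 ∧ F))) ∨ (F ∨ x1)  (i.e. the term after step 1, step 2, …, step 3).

Answer: after 3 steps: (((x2 ∧ x1) ∨ (x0 ∨ x0)) ∨ ((¬x0 ∨ (x0 ∨ x0)) ∧ (¬x2 ∧ F))) ∨ (F ∨ x1)

Derivation:
  start: (((x2 ∧ (F ∨ x1)) ∨ ((F ∧ x0) ∨ (x0 ∨ x0))) ∨ ((¬x0 ∨ (x0 ∨ x0)) ∧ (¬x2 ∧ F))) ∨ (F ∨ x1)
  step 1: (((x2 ∧ x1) ∨ ((F ∧ x0) ∨ (x0 ∨ x0))) ∨ ((¬x0 ∨ (x0 ∨ x0)) ∧ (¬x2 ∧ F))) ∨ (F ∨ x1)
  step 2: (((x2 ∧ x1) ∨ (F ∨ (x0 ∨ x0))) ∨ ((¬x0 ∨ (x0 ∨ x0)) ∧ (¬x2 ∧ F))) ∨ (F ∨ x1)
  step 3: (((x2 ∧ x1) ∨ (x0 ∨ x0)) ∨ ((¬x0 ∨ (x0 ∨ x0)) ∧ (¬x2 ∧ F))) ∨ (F ∨ x1)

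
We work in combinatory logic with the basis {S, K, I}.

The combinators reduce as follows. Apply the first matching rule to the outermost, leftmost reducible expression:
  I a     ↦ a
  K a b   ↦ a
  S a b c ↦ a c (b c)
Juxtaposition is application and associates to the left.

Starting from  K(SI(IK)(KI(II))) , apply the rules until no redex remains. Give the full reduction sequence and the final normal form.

  start: K(SI(IK)(KI(II)))
  [1] K(I(KI(II))(IK(KI(II))))
  [2] K(KI(II)(IK(KI(II))))
  [3] K(I(IK(KI(II))))
  [4] K(IK(KI(II)))
  [5] K(K(KI(II)))
  [6] K(KI)

Answer: normal form = K(KI)  (in 6 steps)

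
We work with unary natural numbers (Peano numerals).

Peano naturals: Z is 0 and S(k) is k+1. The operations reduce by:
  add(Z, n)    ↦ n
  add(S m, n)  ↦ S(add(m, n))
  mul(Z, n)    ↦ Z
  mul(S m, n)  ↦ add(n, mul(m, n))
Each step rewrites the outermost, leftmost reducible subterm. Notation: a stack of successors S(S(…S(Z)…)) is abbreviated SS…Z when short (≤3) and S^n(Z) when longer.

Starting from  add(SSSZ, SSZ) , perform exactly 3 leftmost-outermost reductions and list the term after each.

  start: add(SSSZ, SSZ)
  [1] S(add(SSZ, SSZ))
  [2] S(S(add(SZ, SSZ)))
  [3] S(S(S(add(Z, SSZ))))

Answer: after 3 steps: S(S(S(add(Z, SSZ))))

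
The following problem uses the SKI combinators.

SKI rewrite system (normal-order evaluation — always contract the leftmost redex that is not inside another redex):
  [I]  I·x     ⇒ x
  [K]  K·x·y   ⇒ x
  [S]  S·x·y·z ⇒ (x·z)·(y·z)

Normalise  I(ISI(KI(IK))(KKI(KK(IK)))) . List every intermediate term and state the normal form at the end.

Answer: normal form = K  (in 7 steps)

Derivation:
  start: I(ISI(KI(IK))(KKI(KK(IK))))
  →1  ISI(KI(IK))(KKI(KK(IK)))
  →2  SI(KI(IK))(KKI(KK(IK)))
  →3  I(KKI(KK(IK)))(KI(IK)(KKI(KK(IK))))
  →4  KKI(KK(IK))(KI(IK)(KKI(KK(IK))))
  →5  K(KK(IK))(KI(IK)(KKI(KK(IK))))
  →6  KK(IK)
  →7  K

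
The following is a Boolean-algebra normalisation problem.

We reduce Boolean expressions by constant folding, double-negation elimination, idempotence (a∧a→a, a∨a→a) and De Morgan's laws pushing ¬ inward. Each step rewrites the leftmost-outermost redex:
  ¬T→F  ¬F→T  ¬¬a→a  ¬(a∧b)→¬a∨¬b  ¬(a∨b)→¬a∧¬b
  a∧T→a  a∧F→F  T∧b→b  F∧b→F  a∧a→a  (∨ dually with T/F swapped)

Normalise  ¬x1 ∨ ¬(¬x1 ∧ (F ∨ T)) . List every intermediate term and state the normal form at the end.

  start: ¬x1 ∨ ¬(¬x1 ∧ (F ∨ T))
  →1  ¬x1 ∨ (¬¬x1 ∨ ¬(F ∨ T))
  →2  ¬x1 ∨ (x1 ∨ ¬(F ∨ T))
  →3  ¬x1 ∨ (x1 ∨ (¬F ∧ ¬T))
  →4  ¬x1 ∨ (x1 ∨ (T ∧ ¬T))
  →5  ¬x1 ∨ (x1 ∨ ¬T)
  →6  ¬x1 ∨ (x1 ∨ F)
  →7  ¬x1 ∨ x1

Answer: normal form = ¬x1 ∨ x1  (in 7 steps)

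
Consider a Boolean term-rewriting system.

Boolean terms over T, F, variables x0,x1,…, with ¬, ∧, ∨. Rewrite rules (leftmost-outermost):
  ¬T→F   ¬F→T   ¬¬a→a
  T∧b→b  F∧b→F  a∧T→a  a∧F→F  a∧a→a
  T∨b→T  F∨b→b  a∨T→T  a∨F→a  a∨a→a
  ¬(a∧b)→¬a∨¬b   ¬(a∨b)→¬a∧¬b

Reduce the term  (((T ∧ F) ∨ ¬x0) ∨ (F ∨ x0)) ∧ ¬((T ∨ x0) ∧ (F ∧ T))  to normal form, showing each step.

Answer: normal form = ¬x0 ∨ x0  (in 12 steps)

Reduction:
  start: (((T ∧ F) ∨ ¬x0) ∨ (F ∨ x0)) ∧ ¬((T ∨ x0) ∧ (F ∧ T))
  step 1: ((F ∨ ¬x0) ∨ (F ∨ x0)) ∧ ¬((T ∨ x0) ∧ (F ∧ T))
  step 2: (¬x0 ∨ (F ∨ x0)) ∧ ¬((T ∨ x0) ∧ (F ∧ T))
  step 3: (¬x0 ∨ x0) ∧ ¬((T ∨ x0) ∧ (F ∧ T))
  step 4: (¬x0 ∨ x0) ∧ (¬(T ∨ x0) ∨ ¬(F ∧ T))
  step 5: (¬x0 ∨ x0) ∧ ((¬T ∧ ¬x0) ∨ ¬(F ∧ T))
  step 6: (¬x0 ∨ x0) ∧ ((F ∧ ¬x0) ∨ ¬(F ∧ T))
  step 7: (¬x0 ∨ x0) ∧ (F ∨ ¬(F ∧ T))
  step 8: (¬x0 ∨ x0) ∧ ¬(F ∧ T)
  step 9: (¬x0 ∨ x0) ∧ (¬F ∨ ¬T)
  step 10: (¬x0 ∨ x0) ∧ (T ∨ ¬T)
  step 11: (¬x0 ∨ x0) ∧ T
  step 12: ¬x0 ∨ x0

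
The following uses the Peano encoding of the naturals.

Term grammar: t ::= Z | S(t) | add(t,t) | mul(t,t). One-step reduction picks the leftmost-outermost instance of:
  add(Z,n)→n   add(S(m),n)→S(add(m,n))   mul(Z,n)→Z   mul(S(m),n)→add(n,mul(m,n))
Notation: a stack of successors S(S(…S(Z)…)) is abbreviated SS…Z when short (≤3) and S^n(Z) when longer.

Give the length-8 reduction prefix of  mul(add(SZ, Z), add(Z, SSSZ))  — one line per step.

Answer: after 8 steps: S(S(S(mul(Z, add(Z, SSSZ)))))

Working:
  start: mul(add(SZ, Z), add(Z, SSSZ))
  step 1: mul(S(add(Z, Z)), add(Z, SSSZ))
  step 2: add(add(Z, SSSZ), mul(add(Z, Z), add(Z, SSSZ)))
  step 3: add(SSSZ, mul(add(Z, Z), add(Z, SSSZ)))
  step 4: S(add(SSZ, mul(add(Z, Z), add(Z, SSSZ))))
  step 5: S(S(add(SZ, mul(add(Z, Z), add(Z, SSSZ)))))
  step 6: S(S(S(add(Z, mul(add(Z, Z), add(Z, SSSZ))))))
  step 7: S(S(S(mul(add(Z, Z), add(Z, SSSZ)))))
  step 8: S(S(S(mul(Z, add(Z, SSSZ)))))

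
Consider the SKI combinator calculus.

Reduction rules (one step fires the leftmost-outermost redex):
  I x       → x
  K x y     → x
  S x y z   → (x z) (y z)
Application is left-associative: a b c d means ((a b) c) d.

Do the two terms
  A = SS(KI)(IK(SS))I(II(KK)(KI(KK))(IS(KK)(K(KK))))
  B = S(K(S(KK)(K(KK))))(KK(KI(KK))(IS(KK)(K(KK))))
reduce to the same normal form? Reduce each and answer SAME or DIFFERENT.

Term A:
  start: SS(KI)(IK(SS))I(II(KK)(KI(KK))(IS(KK)(K(KK))))
  step 1: S(IK(SS))(KI(IK(SS)))I(II(KK)(KI(KK))(IS(KK)(K(KK))))
  step 2: IK(SS)I(KI(IK(SS))I)(II(KK)(KI(KK))(IS(KK)(K(KK))))
  step 3: K(SS)I(KI(IK(SS))I)(II(KK)(KI(KK))(IS(KK)(K(KK))))
  step 4: SS(KI(IK(SS))I)(II(KK)(KI(KK))(IS(KK)(K(KK))))
  step 5: S(II(KK)(KI(KK))(IS(KK)(K(KK))))(KI(IK(SS))I(II(KK)(KI(KK))(IS(KK)(K(KK)))))
  step 6: S(I(KK)(KI(KK))(IS(KK)(K(KK))))(KI(IK(SS))I(II(KK)(KI(KK))(IS(KK)(K(KK)))))
  step 7: S(KK(KI(KK))(IS(KK)(K(KK))))(KI(IK(SS))I(II(KK)(KI(KK))(IS(KK)(K(KK)))))
  step 8: S(K(IS(KK)(K(KK))))(KI(IK(SS))I(II(KK)(KI(KK))(IS(KK)(K(KK)))))
  step 9: S(K(S(KK)(K(KK))))(KI(IK(SS))I(II(KK)(KI(KK))(IS(KK)(K(KK)))))
  step 10: S(K(S(KK)(K(KK))))(II(II(KK)(KI(KK))(IS(KK)(K(KK)))))
  step 11: S(K(S(KK)(K(KK))))(I(II(KK)(KI(KK))(IS(KK)(K(KK)))))
  step 12: S(K(S(KK)(K(KK))))(II(KK)(KI(KK))(IS(KK)(K(KK))))
  step 13: S(K(S(KK)(K(KK))))(I(KK)(KI(KK))(IS(KK)(K(KK))))
  step 14: S(K(S(KK)(K(KK))))(KK(KI(KK))(IS(KK)(K(KK))))
  step 15: S(K(S(KK)(K(KK))))(K(IS(KK)(K(KK))))
  step 16: S(K(S(KK)(K(KK))))(K(S(KK)(K(KK))))

Term B:
  start: S(K(S(KK)(K(KK))))(KK(KI(KK))(IS(KK)(K(KK))))
  step 1: S(K(S(KK)(K(KK))))(K(IS(KK)(K(KK))))
  step 2: S(K(S(KK)(K(KK))))(K(S(KK)(K(KK))))

Answer: SAME — A ⇓ S(K(S(KK)(K(KK))))(K(S(KK)(K(KK)))), B ⇓ S(K(S(KK)(K(KK))))(K(S(KK)(K(KK))))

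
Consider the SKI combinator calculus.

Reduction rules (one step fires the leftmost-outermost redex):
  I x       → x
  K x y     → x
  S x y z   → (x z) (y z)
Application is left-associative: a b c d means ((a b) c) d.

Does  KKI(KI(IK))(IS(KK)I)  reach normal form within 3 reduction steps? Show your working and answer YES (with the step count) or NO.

Answer: YES — reaches normal form I in 3 ≤ 3 steps

Working:
  start: KKI(KI(IK))(IS(KK)I)
  step 1: K(KI(IK))(IS(KK)I)
  step 2: KI(IK)
  step 3: I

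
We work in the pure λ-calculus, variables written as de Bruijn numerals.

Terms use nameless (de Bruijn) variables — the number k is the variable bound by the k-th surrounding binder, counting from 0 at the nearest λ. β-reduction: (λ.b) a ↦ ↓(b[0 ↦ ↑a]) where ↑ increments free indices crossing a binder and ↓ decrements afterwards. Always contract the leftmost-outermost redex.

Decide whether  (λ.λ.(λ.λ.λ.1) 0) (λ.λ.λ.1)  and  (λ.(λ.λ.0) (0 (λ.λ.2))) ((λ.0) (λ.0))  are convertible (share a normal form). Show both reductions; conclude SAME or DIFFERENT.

Term A:
  start: (λ.λ.(λ.λ.λ.1) 0) (λ.λ.λ.1)
  →1  λ.(λ.λ.λ.1) 0
  →2  λ.λ.λ.1

Term B:
  start: (λ.(λ.λ.0) (0 (λ.λ.2))) ((λ.0) (λ.0))
  →1  (λ.λ.0) ((λ.0) (λ.0) (λ.λ.(λ.0) (λ.0)))
  →2  λ.0

Answer: DIFFERENT — A ⇓ λ.λ.λ.1, B ⇓ λ.0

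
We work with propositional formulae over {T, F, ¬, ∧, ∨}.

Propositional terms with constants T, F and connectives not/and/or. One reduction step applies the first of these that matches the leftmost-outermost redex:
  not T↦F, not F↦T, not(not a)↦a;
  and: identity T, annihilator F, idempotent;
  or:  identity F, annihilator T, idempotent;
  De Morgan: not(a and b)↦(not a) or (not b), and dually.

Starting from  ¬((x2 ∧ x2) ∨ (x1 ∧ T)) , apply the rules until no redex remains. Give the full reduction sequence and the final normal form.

  start: ¬((x2 ∧ x2) ∨ (x1 ∧ T))
  step 1: ¬(x2 ∧ x2) ∧ ¬(x1 ∧ T)
  step 2: (¬x2 ∨ ¬x2) ∧ ¬(x1 ∧ T)
  step 3: ¬x2 ∧ ¬(x1 ∧ T)
  step 4: ¬x2 ∧ (¬x1 ∨ ¬T)
  step 5: ¬x2 ∧ (¬x1 ∨ F)
  step 6: ¬x2 ∧ ¬x1

Answer: normal form = ¬x2 ∧ ¬x1  (in 6 steps)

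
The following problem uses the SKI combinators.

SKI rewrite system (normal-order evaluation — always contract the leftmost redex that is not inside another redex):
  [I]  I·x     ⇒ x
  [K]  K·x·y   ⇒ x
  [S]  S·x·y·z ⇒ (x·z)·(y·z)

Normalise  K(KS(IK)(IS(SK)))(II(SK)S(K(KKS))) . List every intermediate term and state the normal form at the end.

Answer: normal form = S(S(SK))  (in 3 steps)

Working:
  start: K(KS(IK)(IS(SK)))(II(SK)S(K(KKS)))
  [1] KS(IK)(IS(SK))
  [2] S(IS(SK))
  [3] S(S(SK))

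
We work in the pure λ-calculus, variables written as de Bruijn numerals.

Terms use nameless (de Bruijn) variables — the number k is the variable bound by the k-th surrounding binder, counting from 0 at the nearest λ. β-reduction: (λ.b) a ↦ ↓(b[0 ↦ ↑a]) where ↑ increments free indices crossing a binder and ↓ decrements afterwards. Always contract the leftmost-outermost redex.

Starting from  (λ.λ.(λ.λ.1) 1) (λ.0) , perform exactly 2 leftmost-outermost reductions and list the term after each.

Answer: after 2 steps: λ.λ.λ.0

Reduction:
  start: (λ.λ.(λ.λ.1) 1) (λ.0)
  step 1: λ.(λ.λ.1) (λ.0)
  step 2: λ.λ.λ.0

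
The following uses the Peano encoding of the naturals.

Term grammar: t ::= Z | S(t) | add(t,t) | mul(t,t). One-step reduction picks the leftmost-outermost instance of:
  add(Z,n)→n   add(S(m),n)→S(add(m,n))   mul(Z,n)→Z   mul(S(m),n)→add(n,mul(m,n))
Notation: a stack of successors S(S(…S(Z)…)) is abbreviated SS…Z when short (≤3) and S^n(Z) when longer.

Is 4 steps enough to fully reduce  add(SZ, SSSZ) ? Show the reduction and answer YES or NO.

Answer: YES — reaches normal form S^4(Z) in 2 ≤ 4 steps

Derivation:
  start: add(SZ, SSSZ)
  [1] S(add(Z, SSSZ))
  [2] S^4(Z)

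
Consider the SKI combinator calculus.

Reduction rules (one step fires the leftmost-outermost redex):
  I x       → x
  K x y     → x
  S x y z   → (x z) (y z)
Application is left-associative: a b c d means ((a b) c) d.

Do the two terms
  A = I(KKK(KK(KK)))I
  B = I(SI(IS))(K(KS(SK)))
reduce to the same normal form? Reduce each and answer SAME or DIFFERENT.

Answer: DIFFERENT — A ⇓ K, B ⇓ S

Working:
Term A:
  start: I(KKK(KK(KK)))I
  [1] KKK(KK(KK))I
  [2] K(KK(KK))I
  [3] KK(KK)
  [4] K

Term B:
  start: I(SI(IS))(K(KS(SK)))
  [1] SI(IS)(K(KS(SK)))
  [2] I(K(KS(SK)))(IS(K(KS(SK))))
  [3] K(KS(SK))(IS(K(KS(SK))))
  [4] KS(SK)
  [5] S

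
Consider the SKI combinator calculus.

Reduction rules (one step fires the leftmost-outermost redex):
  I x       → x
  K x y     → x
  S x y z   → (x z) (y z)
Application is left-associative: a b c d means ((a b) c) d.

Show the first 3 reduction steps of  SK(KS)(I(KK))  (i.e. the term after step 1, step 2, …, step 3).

  start: SK(KS)(I(KK))
  [1] K(I(KK))(KS(I(KK)))
  [2] I(KK)
  [3] KK

Answer: after 3 steps: KK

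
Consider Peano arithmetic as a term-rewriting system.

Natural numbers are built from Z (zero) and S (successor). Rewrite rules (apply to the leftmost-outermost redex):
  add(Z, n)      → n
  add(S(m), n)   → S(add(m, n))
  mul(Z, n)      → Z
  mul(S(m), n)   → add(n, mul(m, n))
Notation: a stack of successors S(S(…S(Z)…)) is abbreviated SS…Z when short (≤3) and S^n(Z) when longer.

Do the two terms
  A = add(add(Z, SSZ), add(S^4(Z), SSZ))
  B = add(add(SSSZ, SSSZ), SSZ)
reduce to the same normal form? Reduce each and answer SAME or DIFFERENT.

Term A:
  start: add(add(Z, SSZ), add(S^4(Z), SSZ))
  [1] add(SSZ, add(S^4(Z), SSZ))
  [2] S(add(SZ, add(S^4(Z), SSZ)))
  [3] S(S(add(Z, add(S^4(Z), SSZ))))
  [4] S(S(add(S^4(Z), SSZ)))
  [5] S(S(S(add(SSSZ, SSZ))))
  [6] S(S(S(S(add(SSZ, SSZ)))))
  [7] S(S(S(S(S(add(SZ, SSZ))))))
  [8] S(S(S(S(S(S(add(Z, SSZ)))))))
  [9] S^8(Z)

Term B:
  start: add(add(SSSZ, SSSZ), SSZ)
  [1] add(S(add(SSZ, SSSZ)), SSZ)
  [2] S(add(add(SSZ, SSSZ), SSZ))
  [3] S(add(S(add(SZ, SSSZ)), SSZ))
  [4] S(S(add(add(SZ, SSSZ), SSZ)))
  [5] S(S(add(S(add(Z, SSSZ)), SSZ)))
  [6] S(S(S(add(add(Z, SSSZ), SSZ))))
  [7] S(S(S(add(SSSZ, SSZ))))
  [8] S(S(S(S(add(SSZ, SSZ)))))
  [9] S(S(S(S(S(add(SZ, SSZ))))))
  [10] S(S(S(S(S(S(add(Z, SSZ)))))))
  [11] S^8(Z)

Answer: SAME — A ⇓ S^8(Z), B ⇓ S^8(Z)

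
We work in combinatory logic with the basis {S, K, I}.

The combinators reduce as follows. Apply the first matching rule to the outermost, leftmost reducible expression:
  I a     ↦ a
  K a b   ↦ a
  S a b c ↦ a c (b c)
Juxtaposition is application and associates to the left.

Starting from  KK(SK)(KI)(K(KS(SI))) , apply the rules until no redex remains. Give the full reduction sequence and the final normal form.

Answer: normal form = KI  (in 2 steps)

Derivation:
  start: KK(SK)(KI)(K(KS(SI)))
  →1  K(KI)(K(KS(SI)))
  →2  KI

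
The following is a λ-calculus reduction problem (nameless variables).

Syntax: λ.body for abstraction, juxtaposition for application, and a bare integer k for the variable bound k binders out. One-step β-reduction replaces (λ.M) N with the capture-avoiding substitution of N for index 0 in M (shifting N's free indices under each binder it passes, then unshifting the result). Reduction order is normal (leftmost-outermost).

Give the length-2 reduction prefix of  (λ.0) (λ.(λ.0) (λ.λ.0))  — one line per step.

Answer: after 2 steps: λ.λ.λ.0

Derivation:
  start: (λ.0) (λ.(λ.0) (λ.λ.0))
  →1  λ.(λ.0) (λ.λ.0)
  →2  λ.λ.λ.0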